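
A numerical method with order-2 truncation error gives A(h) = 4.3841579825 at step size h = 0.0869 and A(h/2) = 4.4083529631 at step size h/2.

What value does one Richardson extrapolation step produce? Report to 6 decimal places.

4.416418

Error is O(h^2); halving h shrinks it by 2^2 = 4.
Numerator 4×A(h/2) − A(h) = 4×4.4083529631 − 4.3841579825 = 13.2492538699
Divide by 2^2 − 1 = 3.
13.2492538699 ÷ 3 = 4.4164179566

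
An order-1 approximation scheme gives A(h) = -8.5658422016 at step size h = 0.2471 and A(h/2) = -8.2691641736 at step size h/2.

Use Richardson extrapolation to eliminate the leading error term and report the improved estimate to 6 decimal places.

Error is O(h^1); halving h shrinks it by 2^1 = 2.
2 × (-8.2691641736) − (-8.5658422016) = -7.9724861456
(2 × (-8.2691641736) − (-8.5658422016))/(2 − 1) = -7.9724861456
Shift from A(h/2): +0.2966780280.

-7.972486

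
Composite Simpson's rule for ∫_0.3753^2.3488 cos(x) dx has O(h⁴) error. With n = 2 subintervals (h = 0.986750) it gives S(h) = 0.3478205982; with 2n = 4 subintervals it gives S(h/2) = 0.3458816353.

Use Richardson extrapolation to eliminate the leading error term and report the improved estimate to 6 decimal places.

0.345752

The method has order 4: 2^4 = 16.
Weighted: 5.5341061648 − 0.3478205982 = 5.1862855666
R = 5.1862855666/15 = 0.3457523711
Correction |R − A(h/2)| = 1.293e-04; gap |A(h/2) − A(h)| = 1.939e-03.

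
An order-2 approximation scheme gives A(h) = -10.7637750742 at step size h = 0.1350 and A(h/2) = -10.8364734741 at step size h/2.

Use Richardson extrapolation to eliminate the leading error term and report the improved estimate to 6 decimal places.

With r = 2 the leading error scales as h^2, so the weight is 2^2 = 4.
Weighted: (-43.3458938964) − (-10.7637750742) = -32.5821188222
Extrapolated: (-32.5821188222) / 3 = -10.8607062741

-10.860706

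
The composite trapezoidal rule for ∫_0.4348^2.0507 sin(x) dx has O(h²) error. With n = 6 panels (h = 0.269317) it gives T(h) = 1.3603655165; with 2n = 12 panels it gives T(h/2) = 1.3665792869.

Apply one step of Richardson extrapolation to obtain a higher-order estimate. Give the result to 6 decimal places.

1.368651

The method has order 2: 2^2 = 4.
Top: 4(1.3665792869) − (1.3603655165) = 4.1059516311
Denominator 4 − 1 = 3.
4.1059516311 ÷ 3 = 1.3686505437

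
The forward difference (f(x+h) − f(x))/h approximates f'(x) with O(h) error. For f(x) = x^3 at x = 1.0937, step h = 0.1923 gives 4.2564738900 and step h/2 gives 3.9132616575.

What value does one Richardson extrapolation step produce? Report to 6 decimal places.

3.570049

r = 1, so 2^r = 2.
Weighted: 7.8265233150 − 4.2564738900 = 3.5700494250
Denominator 2 − 1 = 1.
(2*3.9132616575 − 4.2564738900)/(2 − 1) = 3.5700494250
Shift from A(h/2): −0.3432122325.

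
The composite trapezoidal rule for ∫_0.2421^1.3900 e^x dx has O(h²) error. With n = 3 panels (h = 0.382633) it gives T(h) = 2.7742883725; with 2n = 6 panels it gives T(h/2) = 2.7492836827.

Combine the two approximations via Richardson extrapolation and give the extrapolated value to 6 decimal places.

Error is O(h^2); halving h shrinks it by 2^2 = 4.
4*2.7492836827 = 10.9971347308; 10.9971347308 − 2.7742883725 = 8.2228463583
Denominator 4 − 1 = 3.
So the Richardson estimate is 2.7409487861.
Gap between inputs: 2.500e-02; correction applied: −0.0083348966.

2.740949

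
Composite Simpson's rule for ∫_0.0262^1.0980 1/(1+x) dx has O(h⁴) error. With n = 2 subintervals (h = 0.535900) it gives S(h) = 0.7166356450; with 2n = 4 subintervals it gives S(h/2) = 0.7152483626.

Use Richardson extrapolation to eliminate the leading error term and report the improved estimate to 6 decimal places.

r = 4, so 2^r = 16.
Difference of the inputs: 0.7152483626 − 0.7166356450 = -0.0013872824
Correction (A(h/2) − A(h))/(16 − 1) = (-0.0013872824)/15 = -0.0000924855
R = 0.7152483626 − 0.0000924855 = 0.7151558771
Correction |R − A(h/2)| = 9.249e-05; gap |A(h/2) − A(h)| = 1.387e-03.

0.715156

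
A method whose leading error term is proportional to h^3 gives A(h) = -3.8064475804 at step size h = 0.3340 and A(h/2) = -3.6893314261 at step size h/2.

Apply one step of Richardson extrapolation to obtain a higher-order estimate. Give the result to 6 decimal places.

Error is O(h^3); halving h shrinks it by 2^3 = 8.
Top: 8(-3.6893314261) − (-3.8064475804) = -25.7082038284
Divide by 2^3 − 1 = 7.
Result: -3.6726005469
Gap between inputs: 1.171e-01; correction applied: +0.0167308792.

-3.672601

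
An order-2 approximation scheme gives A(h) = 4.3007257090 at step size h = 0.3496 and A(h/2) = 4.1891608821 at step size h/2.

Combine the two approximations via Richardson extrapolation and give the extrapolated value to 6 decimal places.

r = 2: numerator weight 4, denominator 3.
Numerator 4·A(h/2) − A(h) = 4·4.1891608821 − 4.3007257090 = 12.4559178194
Denominator 4 − 1 = 3.
12.4559178194 ÷ 3 = 4.1519726065
Correction |R − A(h/2)| = 3.719e-02; gap |A(h/2) − A(h)| = 1.116e-01.

4.151973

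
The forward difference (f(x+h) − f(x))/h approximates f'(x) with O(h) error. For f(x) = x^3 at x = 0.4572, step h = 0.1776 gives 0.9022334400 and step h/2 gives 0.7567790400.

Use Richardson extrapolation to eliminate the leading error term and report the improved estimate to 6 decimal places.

Method order is 1; weight 2^1 = 2.
2·0.7567790400 − 0.9022334400 = 0.6113246400
Divide by 2^1 − 1 = 1.
R = 0.6113246400/1 = 0.6113246400
Shift from A(h/2): −0.1454544000.

0.611325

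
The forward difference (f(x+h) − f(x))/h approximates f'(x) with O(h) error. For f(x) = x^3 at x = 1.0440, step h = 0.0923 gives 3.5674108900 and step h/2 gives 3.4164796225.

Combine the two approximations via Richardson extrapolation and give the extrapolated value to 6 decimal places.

3.265548

Method order is 1; weight 2^1 = 2.
2×3.4164796225 = 6.8329592450; subtract 3.5674108900 → 3.2655483550
R = 3.2655483550/1 = 3.2655483550
Gap between inputs: 1.509e-01; correction applied: −0.1509312675.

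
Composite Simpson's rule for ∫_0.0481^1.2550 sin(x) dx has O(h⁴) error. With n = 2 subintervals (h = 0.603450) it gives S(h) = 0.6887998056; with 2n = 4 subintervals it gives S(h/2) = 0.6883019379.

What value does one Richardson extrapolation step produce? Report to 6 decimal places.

Method order is 4; weight 2^4 = 16.
16×0.6883019379 − 0.6887998056 = 10.3240312008
Denominator 16 − 1 = 15.
Result: 0.6882687467

0.688269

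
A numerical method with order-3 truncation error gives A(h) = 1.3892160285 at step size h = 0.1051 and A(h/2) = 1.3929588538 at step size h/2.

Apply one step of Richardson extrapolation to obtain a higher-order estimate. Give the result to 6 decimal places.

r = 3, so 2^r = 8.
Top: 8(1.3929588538) − (1.3892160285) = 9.7544548019
Denominator 8 − 1 = 7.
So the Richardson estimate is 1.3934935431.

1.393494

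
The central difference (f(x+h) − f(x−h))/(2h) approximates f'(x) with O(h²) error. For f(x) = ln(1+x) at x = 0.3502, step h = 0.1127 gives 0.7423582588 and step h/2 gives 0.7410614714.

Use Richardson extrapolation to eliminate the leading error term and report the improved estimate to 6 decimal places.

With r = 2 the leading error scales as h^2, so the weight is 2^2 = 4.
Numerator 4·A(h/2) − A(h) = 4·0.7410614714 − 0.7423582588 = 2.2218876268
R = 2.2218876268/3 = 0.7406292089
Gap between inputs: 1.297e-03; correction applied: −0.0004322625.

0.740629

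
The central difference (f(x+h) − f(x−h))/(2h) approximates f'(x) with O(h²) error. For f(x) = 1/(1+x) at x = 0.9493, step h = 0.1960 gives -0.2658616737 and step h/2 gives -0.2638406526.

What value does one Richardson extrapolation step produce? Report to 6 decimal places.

r = 2, so 2^r = 4.
Top: 4(-0.2638406526) − (-0.2658616737) = -0.7895009367
Divide by 2^2 − 1 = 3.
R = (-0.7895009367)/3 = -0.2631669789

-0.263167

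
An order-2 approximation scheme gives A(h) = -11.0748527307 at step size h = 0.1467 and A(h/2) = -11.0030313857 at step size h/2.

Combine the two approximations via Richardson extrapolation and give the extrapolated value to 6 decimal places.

r = 2, so 2^r = 4.
Weighted: (-44.0121255428) − (-11.0748527307) = -32.9372728121
R = (-32.9372728121)/3 = -10.9790909374
Shift from A(h/2): +0.0239404483.

-10.979091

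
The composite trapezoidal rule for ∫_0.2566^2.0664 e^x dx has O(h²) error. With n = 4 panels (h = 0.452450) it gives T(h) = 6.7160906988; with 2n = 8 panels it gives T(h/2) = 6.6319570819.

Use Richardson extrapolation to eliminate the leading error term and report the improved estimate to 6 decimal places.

r = 2: numerator weight 4, denominator 3.
Top: 4(6.6319570819) − (6.7160906988) = 19.8117376288
(4×6.6319570819 − 6.7160906988)/(4 − 1) = 6.6039125429
Shift from A(h/2): −0.0280445390.

6.603913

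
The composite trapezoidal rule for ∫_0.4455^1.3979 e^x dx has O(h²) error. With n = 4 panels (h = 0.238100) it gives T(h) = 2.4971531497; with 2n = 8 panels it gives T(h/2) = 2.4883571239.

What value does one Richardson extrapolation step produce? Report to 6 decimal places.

r = 2: numerator weight 4, denominator 3.
2^2 × A(h/2) = 9.9534284956; minus A(h) gives 7.4562753459.
Divide by 2^2 − 1 = 3.
7.4562753459 ÷ 3 = 2.4854251153

2.485425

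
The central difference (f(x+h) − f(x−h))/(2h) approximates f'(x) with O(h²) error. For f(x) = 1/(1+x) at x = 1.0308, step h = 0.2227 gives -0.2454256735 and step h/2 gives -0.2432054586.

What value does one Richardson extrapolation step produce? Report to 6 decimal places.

The method has order 2: 2^2 = 4.
4 × (-0.2432054586) − (-0.2454256735) = -0.7273961609
Denominator 4 − 1 = 3.
Result: -0.2424653870

-0.242465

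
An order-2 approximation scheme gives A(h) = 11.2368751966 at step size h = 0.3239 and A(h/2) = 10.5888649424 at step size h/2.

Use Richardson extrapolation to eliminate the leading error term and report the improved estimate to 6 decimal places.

10.372862

Error is O(h^2); halving h shrinks it by 2^2 = 4.
Weighted: 42.3554597696 − 11.2368751966 = 31.1185845730
31.1185845730 ÷ 3 = 10.3728615243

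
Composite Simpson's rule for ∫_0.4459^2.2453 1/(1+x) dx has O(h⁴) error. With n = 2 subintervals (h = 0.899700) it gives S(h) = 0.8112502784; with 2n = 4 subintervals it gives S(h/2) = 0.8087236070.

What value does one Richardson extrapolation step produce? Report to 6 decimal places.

r = 4, so 2^r = 16.
Top: 16(0.8087236070) − (0.8112502784) = 12.1283274336
Divide by 2^4 − 1 = 15.
Result: 0.8085551622
Gap between inputs: 2.527e-03; correction applied: −0.0001684448.

0.808555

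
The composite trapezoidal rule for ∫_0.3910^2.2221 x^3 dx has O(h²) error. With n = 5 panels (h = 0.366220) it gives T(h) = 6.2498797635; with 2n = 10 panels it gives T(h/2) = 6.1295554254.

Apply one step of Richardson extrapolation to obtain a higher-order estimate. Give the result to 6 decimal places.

Method order is 2; weight 2^2 = 4.
4·6.1295554254 − 6.2498797635 = 18.2683419381
(4·6.1295554254 − 6.2498797635)/(4 − 1) = 6.0894473127
Shift from A(h/2): −0.0401081127.

6.089447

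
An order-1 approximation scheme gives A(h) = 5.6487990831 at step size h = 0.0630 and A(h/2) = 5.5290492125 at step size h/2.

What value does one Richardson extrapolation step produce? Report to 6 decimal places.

Error is O(h^1); halving h shrinks it by 2^1 = 2.
Weighted: 11.0580984250 − 5.6487990831 = 5.4092993419
5.4092993419 ÷ 1 = 5.4092993419

5.409299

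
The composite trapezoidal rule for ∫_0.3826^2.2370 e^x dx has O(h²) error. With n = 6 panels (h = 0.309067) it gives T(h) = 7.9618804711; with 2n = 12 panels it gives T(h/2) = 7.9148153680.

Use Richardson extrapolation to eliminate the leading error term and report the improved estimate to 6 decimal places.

7.899127

r = 2, so 2^r = 4.
Top: 4(7.9148153680) − (7.9618804711) = 23.6973810009
Denominator 4 − 1 = 3.
Extrapolated: 23.6973810009 / 3 = 7.8991270003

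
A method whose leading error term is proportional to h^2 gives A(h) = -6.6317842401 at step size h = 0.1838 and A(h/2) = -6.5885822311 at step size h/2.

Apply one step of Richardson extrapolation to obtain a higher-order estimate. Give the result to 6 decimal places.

Method order is 2; weight 2^2 = 4.
Numerator 4×A(h/2) − A(h) = 4×(-6.5885822311) − (-6.6317842401) = -19.7225446843
Denominator 4 − 1 = 3.
Extrapolated: (-19.7225446843) / 3 = -6.5741815614
Shift from A(h/2): +0.0144006697.

-6.574182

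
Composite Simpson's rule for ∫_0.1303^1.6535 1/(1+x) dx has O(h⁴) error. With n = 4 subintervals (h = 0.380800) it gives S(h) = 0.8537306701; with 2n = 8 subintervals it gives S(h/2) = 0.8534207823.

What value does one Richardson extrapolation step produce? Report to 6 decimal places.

The method has order 4: 2^4 = 16.
16 × 0.8534207823 = 13.6547325168; subtract 0.8537306701 → 12.8010018467
Denominator 16 − 1 = 15.
Extrapolated: 12.8010018467 / 15 = 0.8534001231

0.853400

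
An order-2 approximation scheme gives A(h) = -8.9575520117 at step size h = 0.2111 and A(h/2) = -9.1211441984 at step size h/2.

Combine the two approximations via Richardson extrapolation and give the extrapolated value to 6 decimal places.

-9.175675

Leading term ∝ h^2; use weight 4 = 2^2.
4×(-9.1211441984) − (-8.9575520117) = -27.5270247819
Divide by 2^2 − 1 = 3.
Result: -9.1756749273
Correction |R − A(h/2)| = 5.453e-02; gap |A(h/2) − A(h)| = 1.636e-01.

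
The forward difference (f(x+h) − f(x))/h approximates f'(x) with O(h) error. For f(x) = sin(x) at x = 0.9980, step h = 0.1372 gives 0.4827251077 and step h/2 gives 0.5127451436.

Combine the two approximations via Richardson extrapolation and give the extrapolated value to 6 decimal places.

Order 1 gives 2^r = 2 and 2^r − 1 = 1.
Numerator 2*A(h/2) − A(h) = 2*0.5127451436 − 0.4827251077 = 0.5427651795
Denominator 2 − 1 = 1.
Extrapolated: 0.5427651795 / 1 = 0.5427651795
Shift from A(h/2): +0.0300200359.

0.542765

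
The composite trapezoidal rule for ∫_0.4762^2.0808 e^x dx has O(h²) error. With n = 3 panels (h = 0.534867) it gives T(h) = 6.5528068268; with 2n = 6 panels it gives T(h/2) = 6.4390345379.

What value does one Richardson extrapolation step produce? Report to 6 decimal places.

6.401110

r = 2: numerator weight 4, denominator 3.
Weighted: 25.7561381516 − 6.5528068268 = 19.2033313248
(4·6.4390345379 − 6.5528068268)/(4 − 1) = 6.4011104416
Shift from A(h/2): −0.0379240963.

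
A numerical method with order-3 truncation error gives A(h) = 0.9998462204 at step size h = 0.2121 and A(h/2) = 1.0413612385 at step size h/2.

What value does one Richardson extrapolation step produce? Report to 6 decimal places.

1.047292

With r = 3 the leading error scales as h^3, so the weight is 2^3 = 8.
8 × 1.0413612385 = 8.3308899080; 8.3308899080 − 0.9998462204 = 7.3310436876
7.3310436876 ÷ 7 = 1.0472919554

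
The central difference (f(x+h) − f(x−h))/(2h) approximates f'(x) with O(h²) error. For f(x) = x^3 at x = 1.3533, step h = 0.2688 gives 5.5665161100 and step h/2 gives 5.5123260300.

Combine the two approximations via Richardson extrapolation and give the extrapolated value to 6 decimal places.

r = 2: numerator weight 4, denominator 3.
Difference of the inputs: 5.5123260300 − 5.5665161100 = -0.0541900800
Divide by 2^2 − 1 = 3: (-0.0541900800)/3 = -0.0180633600
R = A(h/2) + (A(h/2) − A(h))/3 = 5.5123260300 − 0.0180633600 = 5.4942626700
Shift from A(h/2): −0.0180633600.

5.494263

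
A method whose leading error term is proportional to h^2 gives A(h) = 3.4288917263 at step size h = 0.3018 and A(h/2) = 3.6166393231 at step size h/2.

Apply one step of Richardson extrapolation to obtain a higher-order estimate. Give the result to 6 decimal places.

r = 2, so 2^r = 4.
Top: 4(3.6166393231) − (3.4288917263) = 11.0376655661
Denominator 4 − 1 = 3.
Result: 3.6792218554

3.679222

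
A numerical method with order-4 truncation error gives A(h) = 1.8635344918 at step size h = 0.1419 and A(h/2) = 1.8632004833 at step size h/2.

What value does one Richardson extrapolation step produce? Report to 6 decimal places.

r = 4: numerator weight 16, denominator 15.
16 × 1.8632004833 = 29.8112077328; subtract 1.8635344918 → 27.9476732410
R = 27.9476732410/15 = 1.8631782161
Correction |R − A(h/2)| = 2.227e-05; gap |A(h/2) − A(h)| = 3.340e-04.

1.863178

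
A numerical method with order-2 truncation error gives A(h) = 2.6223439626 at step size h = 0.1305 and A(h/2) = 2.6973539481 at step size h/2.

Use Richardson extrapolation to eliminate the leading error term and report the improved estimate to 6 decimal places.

r = 2: numerator weight 4, denominator 3.
A(h/2) − A(h) = 2.6973539481 − 2.6223439626 = 0.0750099855
Divide by 2^2 − 1 = 3: 0.0750099855/3 = 0.0250033285
R = A(h/2) + (A(h/2) − A(h))/3 = 2.6973539481 + 0.0250033285 = 2.7223572766

2.722357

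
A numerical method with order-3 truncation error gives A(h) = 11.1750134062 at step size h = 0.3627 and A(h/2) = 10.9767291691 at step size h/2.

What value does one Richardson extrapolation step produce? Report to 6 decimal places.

Error is O(h^3); halving h shrinks it by 2^3 = 8.
A(h/2) − A(h) = 10.9767291691 − 11.1750134062 = -0.1982842371
Divide by 2^3 − 1 = 7: (-0.1982842371)/7 = -0.0283263196
R = 10.9767291691 − 0.0283263196 = 10.9484028495
Correction |R − A(h/2)| = 2.833e-02; gap |A(h/2) − A(h)| = 1.983e-01.

10.948403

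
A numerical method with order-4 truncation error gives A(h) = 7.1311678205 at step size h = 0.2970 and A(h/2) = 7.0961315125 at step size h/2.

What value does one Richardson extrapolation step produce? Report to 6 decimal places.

The method has order 4: 2^4 = 16.
16·7.0961315125 − 7.1311678205 = 106.4069363795
Divide by 2^4 − 1 = 15.
(16·7.0961315125 − 7.1311678205)/(16 − 1) = 7.0937957586

7.093796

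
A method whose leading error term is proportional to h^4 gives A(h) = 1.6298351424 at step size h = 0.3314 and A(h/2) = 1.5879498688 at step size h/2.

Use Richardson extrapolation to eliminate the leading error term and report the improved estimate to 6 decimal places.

1.585158

Order 4 gives 2^r = 16 and 2^r − 1 = 15.
Top: 16(1.5879498688) − (1.6298351424) = 23.7773627584
Denominator 16 − 1 = 15.
So the Richardson estimate is 1.5851575172.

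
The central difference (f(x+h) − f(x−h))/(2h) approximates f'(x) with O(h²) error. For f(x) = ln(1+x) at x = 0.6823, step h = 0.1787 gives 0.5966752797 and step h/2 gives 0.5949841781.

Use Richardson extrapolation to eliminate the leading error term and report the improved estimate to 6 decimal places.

0.594420

Leading term ∝ h^2; use weight 4 = 2^2.
Weighted: 2.3799367124 − 0.5966752797 = 1.7832614327
(4×0.5949841781 − 0.5966752797)/(4 − 1) = 0.5944204776
Shift from A(h/2): −0.0005637005.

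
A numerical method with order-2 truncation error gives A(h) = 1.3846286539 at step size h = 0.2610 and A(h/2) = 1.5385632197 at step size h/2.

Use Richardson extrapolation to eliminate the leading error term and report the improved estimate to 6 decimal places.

1.589875

Method order is 2; weight 2^2 = 4.
4*1.5385632197 − 1.3846286539 = 4.7696242249
Divide by 2^2 − 1 = 3.
4.7696242249 ÷ 3 = 1.5898747416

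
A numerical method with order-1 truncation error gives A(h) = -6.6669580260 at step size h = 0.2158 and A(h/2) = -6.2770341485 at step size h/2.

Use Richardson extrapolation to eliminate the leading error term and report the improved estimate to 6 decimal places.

With r = 1 the leading error scales as h^1, so the weight is 2^1 = 2.
2·(-6.2770341485) = -12.5540682970; (-12.5540682970) − (-6.6669580260) = -5.8871102710
(2·(-6.2770341485) − (-6.6669580260))/(2 − 1) = -5.8871102710

-5.887110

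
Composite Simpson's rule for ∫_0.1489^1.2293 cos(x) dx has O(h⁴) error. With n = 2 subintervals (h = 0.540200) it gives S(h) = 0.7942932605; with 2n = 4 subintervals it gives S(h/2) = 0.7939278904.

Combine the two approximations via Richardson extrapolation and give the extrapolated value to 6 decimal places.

0.793904

Order 4 gives 2^r = 16 and 2^r − 1 = 15.
2^4*A(h/2) = 12.7028462464; minus A(h) gives 11.9085529859.
R = 11.9085529859/15 = 0.7939035324
Shift from A(h/2): −0.0000243580.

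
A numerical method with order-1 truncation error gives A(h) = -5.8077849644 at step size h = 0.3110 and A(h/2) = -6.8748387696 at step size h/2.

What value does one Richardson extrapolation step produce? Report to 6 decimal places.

With r = 1 the leading error scales as h^1, so the weight is 2^1 = 2.
Weighted: (-13.7496775392) − (-5.8077849644) = -7.9418925748
Denominator 2 − 1 = 1.
Extrapolated: (-7.9418925748) / 1 = -7.9418925748
Shift from A(h/2): −1.0670538052.

-7.941893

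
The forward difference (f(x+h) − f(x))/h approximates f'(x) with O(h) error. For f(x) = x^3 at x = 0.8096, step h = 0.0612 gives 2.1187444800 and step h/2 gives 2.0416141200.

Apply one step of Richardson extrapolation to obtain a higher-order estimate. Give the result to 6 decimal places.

Order 1 gives 2^r = 2 and 2^r − 1 = 1.
Top: 2(2.0416141200) − (2.1187444800) = 1.9644837600
Divide by 2^1 − 1 = 1.
R = 1.9644837600/1 = 1.9644837600

1.964484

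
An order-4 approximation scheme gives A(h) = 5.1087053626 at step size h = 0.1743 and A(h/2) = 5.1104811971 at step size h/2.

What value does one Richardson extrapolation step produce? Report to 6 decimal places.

5.110600

Order 4 gives 2^r = 16 and 2^r − 1 = 15.
Numerator 16 × A(h/2) − A(h) = 16 × 5.1104811971 − 5.1087053626 = 76.6589937910
R = 76.6589937910/15 = 5.1105995861
Correction |R − A(h/2)| = 1.184e-04; gap |A(h/2) − A(h)| = 1.776e-03.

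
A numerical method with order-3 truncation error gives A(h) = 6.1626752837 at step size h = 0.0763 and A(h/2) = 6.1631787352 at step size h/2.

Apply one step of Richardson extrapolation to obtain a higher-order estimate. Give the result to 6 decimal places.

r = 3, so 2^r = 8.
Difference of the inputs: 6.1631787352 − 6.1626752837 = 0.0005034515
Divide by 2^3 − 1 = 7: 0.0005034515/7 = 0.0000719216
R = A(h/2) + (A(h/2) − A(h))/7 = 6.1631787352 + 0.0000719216 = 6.1632506568

6.163251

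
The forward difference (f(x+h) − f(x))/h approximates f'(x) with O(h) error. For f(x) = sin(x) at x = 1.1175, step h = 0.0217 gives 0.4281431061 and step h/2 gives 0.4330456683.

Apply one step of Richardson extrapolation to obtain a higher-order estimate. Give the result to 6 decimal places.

0.437948

Order 1 gives 2^r = 2 and 2^r − 1 = 1.
A(h/2) − A(h) = 0.4330456683 − 0.4281431061 = 0.0049025622
Correction (A(h/2) − A(h))/(2 − 1) = 0.0049025622/1 = 0.0049025622
R = 0.4330456683 + 0.0049025622 = 0.4379482305
Shift from A(h/2): +0.0049025622.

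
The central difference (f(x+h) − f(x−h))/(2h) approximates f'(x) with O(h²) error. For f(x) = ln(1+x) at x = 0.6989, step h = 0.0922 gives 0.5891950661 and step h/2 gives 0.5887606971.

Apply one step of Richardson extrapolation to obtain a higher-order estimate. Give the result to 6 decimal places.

0.588616

Leading term ∝ h^2; use weight 4 = 2^2.
4*0.5887606971 = 2.3550427884; subtract 0.5891950661 → 1.7658477223
Extrapolated: 1.7658477223 / 3 = 0.5886159074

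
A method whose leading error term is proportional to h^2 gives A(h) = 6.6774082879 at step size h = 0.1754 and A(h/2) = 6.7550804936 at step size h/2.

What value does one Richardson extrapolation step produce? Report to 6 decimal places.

Method order is 2; weight 2^2 = 4.
Weighted: 27.0203219744 − 6.6774082879 = 20.3429136865
Denominator 4 − 1 = 3.
Extrapolated: 20.3429136865 / 3 = 6.7809712288
Shift from A(h/2): +0.0258907352.

6.780971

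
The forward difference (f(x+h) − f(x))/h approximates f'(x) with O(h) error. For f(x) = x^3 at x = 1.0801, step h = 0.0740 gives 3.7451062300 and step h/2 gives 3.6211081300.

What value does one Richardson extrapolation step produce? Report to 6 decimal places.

3.497110

Error is O(h^1); halving h shrinks it by 2^1 = 2.
Difference of the inputs: 3.6211081300 − 3.7451062300 = -0.1239981000
Divide by 2^1 − 1 = 1: (-0.1239981000)/1 = -0.1239981000
R = 3.6211081300 − 0.1239981000 = 3.4971100300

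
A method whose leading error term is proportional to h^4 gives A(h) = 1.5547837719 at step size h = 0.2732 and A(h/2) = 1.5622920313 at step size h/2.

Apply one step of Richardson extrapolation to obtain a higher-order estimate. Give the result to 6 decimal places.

With r = 4 the leading error scales as h^4, so the weight is 2^4 = 16.
2^4·A(h/2) = 24.9966725008; minus A(h) gives 23.4418887289.
Denominator 16 − 1 = 15.
Result: 1.5627925819
Shift from A(h/2): +0.0005005506.

1.562793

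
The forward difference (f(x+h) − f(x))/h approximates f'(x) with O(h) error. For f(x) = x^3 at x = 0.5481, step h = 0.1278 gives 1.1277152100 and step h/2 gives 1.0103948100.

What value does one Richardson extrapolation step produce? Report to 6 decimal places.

0.893074

Error is O(h^1); halving h shrinks it by 2^1 = 2.
2·1.0103948100 = 2.0207896200; subtract 1.1277152100 → 0.8930744100
Divide by 2^1 − 1 = 1.
R = 0.8930744100/1 = 0.8930744100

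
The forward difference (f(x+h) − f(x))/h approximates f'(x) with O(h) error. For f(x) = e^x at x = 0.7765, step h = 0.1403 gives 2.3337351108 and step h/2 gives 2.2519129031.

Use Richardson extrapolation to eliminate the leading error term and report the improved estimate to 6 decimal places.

2.170091

The method has order 1: 2^1 = 2.
2*2.2519129031 = 4.5038258062; 4.5038258062 − 2.3337351108 = 2.1700906954
2.1700906954 ÷ 1 = 2.1700906954
Shift from A(h/2): −0.0818222077.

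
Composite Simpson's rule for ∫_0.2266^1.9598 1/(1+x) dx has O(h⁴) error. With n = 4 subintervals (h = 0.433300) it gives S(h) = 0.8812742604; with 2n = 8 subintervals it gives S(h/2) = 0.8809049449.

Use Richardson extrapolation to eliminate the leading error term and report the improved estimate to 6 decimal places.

r = 4, so 2^r = 16.
Difference of the inputs: 0.8809049449 − 0.8812742604 = -0.0003693155
Divide by 2^4 − 1 = 15: (-0.0003693155)/15 = -0.0000246210
R = 0.8809049449 − 0.0000246210 = 0.8808803239

0.880880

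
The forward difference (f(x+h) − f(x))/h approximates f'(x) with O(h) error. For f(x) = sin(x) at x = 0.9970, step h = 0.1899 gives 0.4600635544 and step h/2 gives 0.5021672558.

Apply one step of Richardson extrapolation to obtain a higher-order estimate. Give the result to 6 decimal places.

Order 1 gives 2^r = 2 and 2^r − 1 = 1.
Numerator 2×A(h/2) − A(h) = 2×0.5021672558 − 0.4600635544 = 0.5442709572
Divide by 2^1 − 1 = 1.
Result: 0.5442709572
Shift from A(h/2): +0.0421037014.

0.544271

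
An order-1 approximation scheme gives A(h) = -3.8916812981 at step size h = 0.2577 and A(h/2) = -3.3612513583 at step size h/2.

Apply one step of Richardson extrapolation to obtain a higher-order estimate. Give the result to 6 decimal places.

-2.830821

r = 1, so 2^r = 2.
2 × (-3.3612513583) = -6.7225027166; (-6.7225027166) − (-3.8916812981) = -2.8308214185
R = (-2.8308214185)/1 = -2.8308214185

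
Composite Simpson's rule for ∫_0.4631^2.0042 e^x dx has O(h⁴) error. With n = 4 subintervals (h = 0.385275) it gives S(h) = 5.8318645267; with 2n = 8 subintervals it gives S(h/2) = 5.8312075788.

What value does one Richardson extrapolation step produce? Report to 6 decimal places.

Method order is 4; weight 2^4 = 16.
A(h/2) − A(h) = 5.8312075788 − 5.8318645267 = -0.0006569479
Correction (A(h/2) − A(h))/(16 − 1) = (-0.0006569479)/15 = -0.0000437965
R = 5.8312075788 − 0.0000437965 = 5.8311637823

5.831164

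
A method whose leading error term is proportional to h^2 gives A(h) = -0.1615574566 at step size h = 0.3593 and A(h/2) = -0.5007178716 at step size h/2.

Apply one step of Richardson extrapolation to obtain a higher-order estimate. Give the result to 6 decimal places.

Order 2 gives 2^r = 4 and 2^r − 1 = 3.
4·(-0.5007178716) − (-0.1615574566) = -1.8413140298
(4·(-0.5007178716) − (-0.1615574566))/(4 − 1) = -0.6137713433
Gap between inputs: 3.392e-01; correction applied: −0.1130534717.

-0.613771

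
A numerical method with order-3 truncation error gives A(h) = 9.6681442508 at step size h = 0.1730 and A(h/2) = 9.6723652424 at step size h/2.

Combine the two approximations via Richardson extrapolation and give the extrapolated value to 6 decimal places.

Method order is 3; weight 2^3 = 8.
Numerator 8×A(h/2) − A(h) = 8×9.6723652424 − 9.6681442508 = 67.7107776884
Divide by 2^3 − 1 = 7.
R = 67.7107776884/7 = 9.6729682412

9.672968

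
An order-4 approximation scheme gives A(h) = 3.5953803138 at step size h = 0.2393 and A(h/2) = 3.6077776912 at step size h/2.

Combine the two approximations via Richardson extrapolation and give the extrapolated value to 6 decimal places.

Method order is 4; weight 2^4 = 16.
16 × 3.6077776912 = 57.7244430592; 57.7244430592 − 3.5953803138 = 54.1290627454
54.1290627454 ÷ 15 = 3.6086041830

3.608604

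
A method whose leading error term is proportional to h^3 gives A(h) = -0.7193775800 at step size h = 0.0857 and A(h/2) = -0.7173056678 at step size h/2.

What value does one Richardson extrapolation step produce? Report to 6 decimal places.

-0.717010

Error is O(h^3); halving h shrinks it by 2^3 = 8.
Top: 8(-0.7173056678) − (-0.7193775800) = -5.0190677624
(-5.0190677624) ÷ 7 = -0.7170096803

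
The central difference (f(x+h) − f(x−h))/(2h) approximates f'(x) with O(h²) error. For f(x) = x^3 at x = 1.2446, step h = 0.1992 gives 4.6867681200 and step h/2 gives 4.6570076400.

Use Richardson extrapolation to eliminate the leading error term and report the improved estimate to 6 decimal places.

4.647087

Error is O(h^2); halving h shrinks it by 2^2 = 4.
2^2×A(h/2) = 18.6280305600; minus A(h) gives 13.9412624400.
R = 13.9412624400/3 = 4.6470874800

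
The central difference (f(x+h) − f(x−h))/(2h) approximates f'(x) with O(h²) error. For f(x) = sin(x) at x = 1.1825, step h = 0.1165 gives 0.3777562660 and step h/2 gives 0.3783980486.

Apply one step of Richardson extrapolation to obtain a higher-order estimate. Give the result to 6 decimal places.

0.378612

Leading term ∝ h^2; use weight 4 = 2^2.
4 × 0.3783980486 = 1.5135921944; 1.5135921944 − 0.3777562660 = 1.1358359284
(4 × 0.3783980486 − 0.3777562660)/(4 − 1) = 0.3786119761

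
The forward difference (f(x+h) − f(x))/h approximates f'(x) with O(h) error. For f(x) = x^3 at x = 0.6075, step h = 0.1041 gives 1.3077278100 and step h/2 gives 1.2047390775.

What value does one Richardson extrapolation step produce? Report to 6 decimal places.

Order 1 gives 2^r = 2 and 2^r − 1 = 1.
Difference of the inputs: 1.2047390775 − 1.3077278100 = -0.1029887325
Divide by 2^1 − 1 = 1: (-0.1029887325)/1 = -0.1029887325
R = A(h/2) + (A(h/2) − A(h))/1 = 1.2047390775 − 0.1029887325 = 1.1017503450

1.101750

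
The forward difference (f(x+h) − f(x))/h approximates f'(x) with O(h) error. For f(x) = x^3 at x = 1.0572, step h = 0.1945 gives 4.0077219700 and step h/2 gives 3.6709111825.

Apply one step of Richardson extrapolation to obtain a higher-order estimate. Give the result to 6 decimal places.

Error is O(h^1); halving h shrinks it by 2^1 = 2.
Numerator 2·A(h/2) − A(h) = 2·3.6709111825 − 4.0077219700 = 3.3341003950
R = 3.3341003950/1 = 3.3341003950

3.334100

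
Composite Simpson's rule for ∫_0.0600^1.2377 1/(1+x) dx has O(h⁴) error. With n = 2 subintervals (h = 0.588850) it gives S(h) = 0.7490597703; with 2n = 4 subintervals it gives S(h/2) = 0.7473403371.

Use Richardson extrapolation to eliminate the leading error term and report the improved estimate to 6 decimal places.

Method order is 4; weight 2^4 = 16.
Top: 16(0.7473403371) − (0.7490597703) = 11.2083856233
Denominator 16 − 1 = 15.
R = 11.2083856233/15 = 0.7472257082

0.747226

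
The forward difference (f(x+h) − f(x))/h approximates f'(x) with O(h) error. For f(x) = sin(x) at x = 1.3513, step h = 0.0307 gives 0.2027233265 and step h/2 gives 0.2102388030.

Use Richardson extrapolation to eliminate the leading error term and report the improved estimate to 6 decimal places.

Order 1 gives 2^r = 2 and 2^r − 1 = 1.
Numerator 2×A(h/2) − A(h) = 2×0.2102388030 − 0.2027233265 = 0.2177542795
(2×0.2102388030 − 0.2027233265)/(2 − 1) = 0.2177542795
Gap between inputs: 7.515e-03; correction applied: +0.0075154765.

0.217754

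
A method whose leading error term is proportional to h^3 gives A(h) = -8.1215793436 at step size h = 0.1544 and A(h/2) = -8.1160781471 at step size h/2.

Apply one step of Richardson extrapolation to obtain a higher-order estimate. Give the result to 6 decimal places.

Method order is 3; weight 2^3 = 8.
2^3*A(h/2) = -64.9286251768; minus A(h) gives -56.8070458332.
(8*(-8.1160781471) − (-8.1215793436))/(8 − 1) = -8.1152922619
Correction |R − A(h/2)| = 7.859e-04; gap |A(h/2) − A(h)| = 5.501e-03.

-8.115292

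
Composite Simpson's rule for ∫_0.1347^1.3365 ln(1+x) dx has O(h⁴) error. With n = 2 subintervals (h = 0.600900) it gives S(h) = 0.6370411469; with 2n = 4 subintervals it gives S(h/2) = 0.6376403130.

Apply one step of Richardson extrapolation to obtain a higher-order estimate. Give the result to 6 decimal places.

Leading term ∝ h^4; use weight 16 = 2^4.
Numerator 16*A(h/2) − A(h) = 16*0.6376403130 − 0.6370411469 = 9.5652038611
Divide by 2^4 − 1 = 15.
Result: 0.6376802574

0.637680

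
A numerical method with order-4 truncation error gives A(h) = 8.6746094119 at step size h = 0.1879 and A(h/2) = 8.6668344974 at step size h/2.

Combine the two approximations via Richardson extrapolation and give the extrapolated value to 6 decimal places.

8.666316

The method has order 4: 2^4 = 16.
16*8.6668344974 = 138.6693519584; 138.6693519584 − 8.6746094119 = 129.9947425465
Divide by 2^4 − 1 = 15.
(16*8.6668344974 − 8.6746094119)/(16 − 1) = 8.6663161698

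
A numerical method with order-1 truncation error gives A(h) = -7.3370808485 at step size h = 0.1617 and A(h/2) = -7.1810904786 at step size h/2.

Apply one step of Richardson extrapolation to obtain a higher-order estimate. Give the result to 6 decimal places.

-7.025100

r = 1, so 2^r = 2.
Difference of the inputs: -7.1810904786 − (-7.3370808485) = 0.1559903699
Correction (A(h/2) − A(h))/(2 − 1) = 0.1559903699/1 = 0.1559903699
R = A(h/2) + (A(h/2) − A(h))/1 = -7.1810904786 + 0.1559903699 = -7.0251001087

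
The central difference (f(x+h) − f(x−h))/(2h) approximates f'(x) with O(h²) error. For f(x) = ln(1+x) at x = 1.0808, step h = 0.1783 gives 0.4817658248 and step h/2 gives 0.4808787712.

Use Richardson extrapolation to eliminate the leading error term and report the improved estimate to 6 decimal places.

0.480583

Leading term ∝ h^2; use weight 4 = 2^2.
4 × 0.4808787712 = 1.9235150848; subtract 0.4817658248 → 1.4417492600
1.4417492600 ÷ 3 = 0.4805830867
Shift from A(h/2): −0.0002956845.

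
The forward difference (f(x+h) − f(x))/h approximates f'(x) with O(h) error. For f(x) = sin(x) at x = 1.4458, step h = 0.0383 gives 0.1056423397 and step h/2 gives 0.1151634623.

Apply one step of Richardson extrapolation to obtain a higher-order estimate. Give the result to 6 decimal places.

0.124685

r = 1: numerator weight 2, denominator 1.
Weighted: 0.2303269246 − 0.1056423397 = 0.1246845849
Denominator 2 − 1 = 1.
(2·0.1151634623 − 0.1056423397)/(2 − 1) = 0.1246845849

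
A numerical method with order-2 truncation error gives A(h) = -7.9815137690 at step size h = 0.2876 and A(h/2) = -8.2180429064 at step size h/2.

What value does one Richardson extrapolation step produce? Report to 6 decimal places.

-8.296886

With r = 2 the leading error scales as h^2, so the weight is 2^2 = 4.
4 × (-8.2180429064) − (-7.9815137690) = -24.8906578566
Divide by 2^2 − 1 = 3.
So the Richardson estimate is -8.2968859522.
Shift from A(h/2): −0.0788430458.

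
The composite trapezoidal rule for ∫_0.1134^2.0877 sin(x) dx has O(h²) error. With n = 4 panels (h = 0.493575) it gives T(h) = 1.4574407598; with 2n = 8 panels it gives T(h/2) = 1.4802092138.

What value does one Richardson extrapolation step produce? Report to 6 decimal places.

r = 2, so 2^r = 4.
4×1.4802092138 − 1.4574407598 = 4.4633960954
4.4633960954 ÷ 3 = 1.4877986985
Shift from A(h/2): +0.0075894847.

1.487799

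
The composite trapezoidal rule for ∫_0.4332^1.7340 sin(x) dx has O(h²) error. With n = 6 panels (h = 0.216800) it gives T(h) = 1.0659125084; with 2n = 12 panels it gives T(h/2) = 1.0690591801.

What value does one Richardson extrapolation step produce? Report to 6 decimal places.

1.070108

Leading term ∝ h^2; use weight 4 = 2^2.
4×1.0690591801 = 4.2762367204; subtract 1.0659125084 → 3.2103242120
Divide by 2^2 − 1 = 3.
So the Richardson estimate is 1.0701080707.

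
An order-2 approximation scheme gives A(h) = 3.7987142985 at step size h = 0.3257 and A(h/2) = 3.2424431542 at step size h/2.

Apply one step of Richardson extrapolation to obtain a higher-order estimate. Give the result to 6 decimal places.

3.057019

Error is O(h^2); halving h shrinks it by 2^2 = 4.
2^2 × A(h/2) = 12.9697726168; minus A(h) gives 9.1710583183.
Divide by 2^2 − 1 = 3.
Result: 3.0570194394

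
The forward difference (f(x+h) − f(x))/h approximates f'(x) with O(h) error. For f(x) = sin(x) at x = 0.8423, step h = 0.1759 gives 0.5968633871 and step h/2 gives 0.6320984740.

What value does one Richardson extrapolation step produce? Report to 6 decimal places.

Method order is 1; weight 2^1 = 2.
Weighted: 1.2641969480 − 0.5968633871 = 0.6673335609
Extrapolated: 0.6673335609 / 1 = 0.6673335609

0.667334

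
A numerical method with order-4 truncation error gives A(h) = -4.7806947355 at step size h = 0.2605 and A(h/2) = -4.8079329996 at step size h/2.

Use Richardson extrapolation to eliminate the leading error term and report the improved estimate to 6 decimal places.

-4.809749

r = 4: numerator weight 16, denominator 15.
2^4×A(h/2) = -76.9269279936; minus A(h) gives -72.1462332581.
Divide by 2^4 − 1 = 15.
So the Richardson estimate is -4.8097488839.
Correction |R − A(h/2)| = 1.816e-03; gap |A(h/2) − A(h)| = 2.724e-02.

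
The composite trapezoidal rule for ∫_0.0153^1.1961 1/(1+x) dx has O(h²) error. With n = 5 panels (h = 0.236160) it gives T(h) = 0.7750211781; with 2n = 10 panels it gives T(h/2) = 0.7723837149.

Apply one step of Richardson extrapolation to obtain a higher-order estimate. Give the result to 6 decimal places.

r = 2, so 2^r = 4.
Numerator 4*A(h/2) − A(h) = 4*0.7723837149 − 0.7750211781 = 2.3145136815
Divide by 2^2 − 1 = 3.
R = 2.3145136815/3 = 0.7715045605

0.771505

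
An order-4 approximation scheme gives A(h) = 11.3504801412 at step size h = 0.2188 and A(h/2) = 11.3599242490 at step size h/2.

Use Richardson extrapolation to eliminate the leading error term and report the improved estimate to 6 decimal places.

Method order is 4; weight 2^4 = 16.
Difference of the inputs: 11.3599242490 − 11.3504801412 = 0.0094441078
Divide by 2^4 − 1 = 15: 0.0094441078/15 = 0.0006296072
R = 11.3599242490 + 0.0006296072 = 11.3605538562
Shift from A(h/2): +0.0006296072.

11.360554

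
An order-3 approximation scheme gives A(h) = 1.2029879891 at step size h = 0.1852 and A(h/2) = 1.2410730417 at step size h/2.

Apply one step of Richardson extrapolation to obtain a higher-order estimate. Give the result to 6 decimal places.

The method has order 3: 2^3 = 8.
2^3 × A(h/2) = 9.9285843336; minus A(h) gives 8.7255963445.
Extrapolated: 8.7255963445 / 7 = 1.2465137635

1.246514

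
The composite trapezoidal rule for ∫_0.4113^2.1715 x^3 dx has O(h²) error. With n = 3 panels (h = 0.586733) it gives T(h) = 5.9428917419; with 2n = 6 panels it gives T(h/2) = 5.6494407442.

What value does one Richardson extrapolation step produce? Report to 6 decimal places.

r = 2, so 2^r = 4.
4 × 5.6494407442 = 22.5977629768; subtract 5.9428917419 → 16.6548712349
16.6548712349 ÷ 3 = 5.5516237450
Shift from A(h/2): −0.0978169992.

5.551624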